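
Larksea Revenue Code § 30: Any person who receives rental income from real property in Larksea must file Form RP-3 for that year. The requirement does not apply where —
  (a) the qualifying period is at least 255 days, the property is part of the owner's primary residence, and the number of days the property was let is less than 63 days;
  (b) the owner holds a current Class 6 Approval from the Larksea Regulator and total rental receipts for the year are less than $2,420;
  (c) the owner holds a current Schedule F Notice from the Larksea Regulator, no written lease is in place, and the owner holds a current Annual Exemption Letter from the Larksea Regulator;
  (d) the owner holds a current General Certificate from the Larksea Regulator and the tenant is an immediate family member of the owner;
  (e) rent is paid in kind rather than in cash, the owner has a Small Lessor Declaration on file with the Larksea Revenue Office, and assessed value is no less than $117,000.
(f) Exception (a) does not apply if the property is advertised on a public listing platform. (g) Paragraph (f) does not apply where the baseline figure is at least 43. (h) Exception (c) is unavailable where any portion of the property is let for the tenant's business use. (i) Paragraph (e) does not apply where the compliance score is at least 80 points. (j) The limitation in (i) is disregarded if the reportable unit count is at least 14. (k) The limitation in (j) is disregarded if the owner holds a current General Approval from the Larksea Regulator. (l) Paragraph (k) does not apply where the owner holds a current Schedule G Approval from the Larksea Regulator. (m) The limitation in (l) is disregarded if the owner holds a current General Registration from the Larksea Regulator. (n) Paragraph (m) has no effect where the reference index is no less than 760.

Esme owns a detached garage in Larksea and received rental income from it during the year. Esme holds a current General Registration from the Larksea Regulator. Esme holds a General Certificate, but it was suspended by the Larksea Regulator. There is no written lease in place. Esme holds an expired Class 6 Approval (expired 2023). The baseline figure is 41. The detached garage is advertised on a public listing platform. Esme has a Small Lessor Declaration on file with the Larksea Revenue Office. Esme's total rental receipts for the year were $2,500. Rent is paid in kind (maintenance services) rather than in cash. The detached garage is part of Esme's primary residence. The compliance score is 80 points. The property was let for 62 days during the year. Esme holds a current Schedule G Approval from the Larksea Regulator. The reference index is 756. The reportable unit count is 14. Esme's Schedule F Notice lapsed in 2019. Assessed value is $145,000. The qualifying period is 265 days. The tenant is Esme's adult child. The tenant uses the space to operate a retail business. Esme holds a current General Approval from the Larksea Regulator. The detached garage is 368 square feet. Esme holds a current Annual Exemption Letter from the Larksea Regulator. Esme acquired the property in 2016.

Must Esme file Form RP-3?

Yes — Esme must file Form RP-3.

Exception (a) is satisfied on its face — the qualifying period is 265 days, meeting the 255 days threshold; the detached garage is part of the primary residence; the number of days the property was let is 62 days, less than the 63 days limit. But applying paragraphs (f)–(g): (f) operates against (a): the property is publicly advertised. (g) is not engaged (the baseline figure is 41, short of 43), so (f) stands. Exception (a) does not apply.
Exception (b) requires that the owner holds a current Class 6 Approval from the Larksea Regulator; but there is no Class 6 Approval in force, so (b) is unavailable.
Exception (c) requires that the owner holds a current Schedule F Notice from the Larksea Regulator; but the Schedule F Notice is not current, so (c) is unavailable.
Exception (d) does not apply: no current General Certificate is held.
Exception (e) is satisfied on its face — rent is paid in kind; a Small Lessor Declaration is on file; assessed value is $145,000, meeting the $117,000 threshold. But applying paragraphs (i)–(n): (i) applies — the compliance score is 80 points, meeting the 80 points threshold. (j) operates (the reportable unit count is 14, meeting the 14 threshold), but is displaced by (k): (k) operates — a current General Approval is held. (l) would limit (k) — a current Schedule G Approval is held — but (m) sets (l) aside: (m) operates — a current General Registration is held. (n), which would lift (m), is inapplicable — the reference index is 756, short of 760. (e) is therefore removed.
None of the exceptions is available; § 30 applies in full.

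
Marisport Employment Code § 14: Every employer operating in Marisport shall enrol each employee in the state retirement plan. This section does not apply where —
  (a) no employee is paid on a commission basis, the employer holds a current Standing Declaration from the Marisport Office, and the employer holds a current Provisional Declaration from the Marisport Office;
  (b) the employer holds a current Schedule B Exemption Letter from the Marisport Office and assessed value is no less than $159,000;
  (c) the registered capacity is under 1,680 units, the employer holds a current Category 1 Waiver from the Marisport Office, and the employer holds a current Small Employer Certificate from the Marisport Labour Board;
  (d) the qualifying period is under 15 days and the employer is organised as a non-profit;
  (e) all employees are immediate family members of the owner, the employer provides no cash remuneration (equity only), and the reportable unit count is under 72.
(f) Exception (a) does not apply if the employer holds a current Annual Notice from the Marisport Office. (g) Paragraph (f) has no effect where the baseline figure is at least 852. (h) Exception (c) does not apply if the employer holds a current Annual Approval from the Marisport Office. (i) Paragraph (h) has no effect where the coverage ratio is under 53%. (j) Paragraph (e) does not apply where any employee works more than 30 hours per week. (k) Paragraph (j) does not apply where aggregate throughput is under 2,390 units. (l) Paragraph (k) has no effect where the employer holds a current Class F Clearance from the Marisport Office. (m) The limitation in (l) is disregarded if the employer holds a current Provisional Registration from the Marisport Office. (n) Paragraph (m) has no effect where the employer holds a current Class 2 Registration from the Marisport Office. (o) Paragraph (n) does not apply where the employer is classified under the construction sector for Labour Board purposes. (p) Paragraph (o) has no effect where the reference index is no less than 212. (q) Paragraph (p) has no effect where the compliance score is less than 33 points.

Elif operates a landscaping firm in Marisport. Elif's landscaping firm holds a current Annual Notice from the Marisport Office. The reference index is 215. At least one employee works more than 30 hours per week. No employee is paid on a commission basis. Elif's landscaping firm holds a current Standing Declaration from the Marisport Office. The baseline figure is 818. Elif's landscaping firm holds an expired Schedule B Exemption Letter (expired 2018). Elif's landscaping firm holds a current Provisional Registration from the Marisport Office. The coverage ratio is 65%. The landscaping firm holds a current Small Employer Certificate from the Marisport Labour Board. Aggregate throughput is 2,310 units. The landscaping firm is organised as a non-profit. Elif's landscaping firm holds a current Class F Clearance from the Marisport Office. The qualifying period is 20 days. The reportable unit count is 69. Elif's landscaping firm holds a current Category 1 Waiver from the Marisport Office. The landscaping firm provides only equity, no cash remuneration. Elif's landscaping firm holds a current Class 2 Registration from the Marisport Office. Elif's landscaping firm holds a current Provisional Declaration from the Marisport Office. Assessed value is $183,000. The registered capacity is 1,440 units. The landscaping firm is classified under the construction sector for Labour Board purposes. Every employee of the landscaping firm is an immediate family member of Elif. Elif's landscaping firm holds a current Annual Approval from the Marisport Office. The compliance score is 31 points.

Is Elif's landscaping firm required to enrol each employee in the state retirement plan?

No — exception (e) applies; Elif's landscaping firm is not required to enrol each employee in the state retirement plan.

All of (a)'s requirements are met (no employee is paid on commission; a current Standing Declaration is held; a current Provisional Declaration is held). But applying paragraphs (f)–(g): (f) operates — a current Annual Notice is held. (g), which would lift (f), is not triggered — the baseline figure is 818, short of 852. So (a) is unavailable.
Exception (b) fails — no current Schedule B Exemption Letter is held.
Exception (c)'s conditions are all satisfied: the registered capacity is 1,440 units, under the 1,680 units limit; a current Category 1 Waiver is held; a current Small Employer Certificate is held. Turning to paragraphs (h)–(i): (h) is triggered — a current Annual Approval is held. (i), which would lift (h), is not triggered — the coverage ratio is 65%, not under 53%. Exception (c) does not apply.
Exception (d) requires that the qualifying period is under 15 days; but the qualifying period is 20 days, not under 15 days, so (d) is unavailable.
Exception (e): every employee is an immediate family member; remuneration is equity-only; the reportable unit count is 69, under the 72 limit — every condition holds. Considering the limiting provisions: (j) would limit (e) — at least one employee exceeds 30 hours/week — but (k) sets (j) aside: (k) operates against (j): aggregate throughput is 2,310 units, under the 2,390 units limit. (l) would limit (k) — a current Class F Clearance is held — but (m) sets (l) aside: (m) is engaged — a current Provisional Registration is held. (n) is triggered (a current Class 2 Registration is held), but yields to (o): (o) operates — the landscaping firm is classified under the construction sector. (p) operates (the reference index is 215, meeting the 212 threshold), but is set aside by (q): (q) operates against (p): the compliance score is 31 points, less than the 33 points limit. Exception (e) stands.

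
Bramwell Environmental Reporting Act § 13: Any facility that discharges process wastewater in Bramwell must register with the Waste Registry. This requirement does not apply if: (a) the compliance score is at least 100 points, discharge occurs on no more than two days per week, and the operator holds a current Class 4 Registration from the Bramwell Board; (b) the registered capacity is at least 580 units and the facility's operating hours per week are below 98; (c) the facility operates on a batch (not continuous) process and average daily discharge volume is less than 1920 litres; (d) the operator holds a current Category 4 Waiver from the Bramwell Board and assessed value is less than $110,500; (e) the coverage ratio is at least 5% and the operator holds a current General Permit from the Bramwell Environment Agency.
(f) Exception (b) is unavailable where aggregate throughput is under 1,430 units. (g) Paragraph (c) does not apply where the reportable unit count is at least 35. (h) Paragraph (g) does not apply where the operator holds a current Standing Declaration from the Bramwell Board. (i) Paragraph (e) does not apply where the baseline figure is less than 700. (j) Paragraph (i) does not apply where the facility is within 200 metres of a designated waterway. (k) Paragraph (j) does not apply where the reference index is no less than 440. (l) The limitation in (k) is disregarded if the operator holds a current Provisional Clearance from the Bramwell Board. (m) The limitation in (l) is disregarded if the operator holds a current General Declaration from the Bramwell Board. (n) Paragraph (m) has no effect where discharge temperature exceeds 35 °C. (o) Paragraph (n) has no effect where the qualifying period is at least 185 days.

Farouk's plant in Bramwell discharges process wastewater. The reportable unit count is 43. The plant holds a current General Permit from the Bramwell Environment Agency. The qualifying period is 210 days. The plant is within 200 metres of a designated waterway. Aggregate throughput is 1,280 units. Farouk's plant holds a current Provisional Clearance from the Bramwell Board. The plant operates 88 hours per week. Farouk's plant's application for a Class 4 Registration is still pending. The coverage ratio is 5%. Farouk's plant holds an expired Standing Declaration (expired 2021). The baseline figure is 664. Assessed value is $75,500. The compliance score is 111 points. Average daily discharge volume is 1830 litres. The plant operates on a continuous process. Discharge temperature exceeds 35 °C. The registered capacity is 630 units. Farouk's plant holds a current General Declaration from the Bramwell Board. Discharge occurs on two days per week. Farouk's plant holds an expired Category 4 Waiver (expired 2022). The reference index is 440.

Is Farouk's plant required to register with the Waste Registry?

Exception (a) fails — there is no Class 4 Registration in force.
Exception (b): the registered capacity is 630 units, meeting the 580 units threshold; the facility's operating hours per week are 88, below the 98 limit — every condition holds. Turning to paragraph (f): (f) operates against (b): aggregate throughput is 1,280 units, under the 1,430 units limit. So (b) is unavailable.
Exception (c) does not apply: the facility operates on a continuous process.
Exception (d) fails — there is no Category 4 Waiver in force.
Exception (e) is satisfied on its face — the coverage ratio is 5%, meeting the 5% threshold; a current General Permit is held. But: (i) operates against (e): the baseline figure is 664, less than the 700 limit. (j) operates (the plant is within 200 m of a designated waterway), but is displaced by (k): (k) operates against (j): the reference index is 440, meeting the 440 threshold. (l) would limit (k) — a current Provisional Clearance is held — but (m) sets (l) aside: (m) operates against (l): a current General Declaration is held. (n) would limit (m) — discharge temperature exceeds 35 °C — but (o) sets (n) aside: (o) is engaged — the qualifying period is 210 days, meeting the 185 days threshold. Exception (e) does not apply.
None of the exceptions is available; § 13 applies in full.

Yes — Farouk's plant must register with the Waste Registry.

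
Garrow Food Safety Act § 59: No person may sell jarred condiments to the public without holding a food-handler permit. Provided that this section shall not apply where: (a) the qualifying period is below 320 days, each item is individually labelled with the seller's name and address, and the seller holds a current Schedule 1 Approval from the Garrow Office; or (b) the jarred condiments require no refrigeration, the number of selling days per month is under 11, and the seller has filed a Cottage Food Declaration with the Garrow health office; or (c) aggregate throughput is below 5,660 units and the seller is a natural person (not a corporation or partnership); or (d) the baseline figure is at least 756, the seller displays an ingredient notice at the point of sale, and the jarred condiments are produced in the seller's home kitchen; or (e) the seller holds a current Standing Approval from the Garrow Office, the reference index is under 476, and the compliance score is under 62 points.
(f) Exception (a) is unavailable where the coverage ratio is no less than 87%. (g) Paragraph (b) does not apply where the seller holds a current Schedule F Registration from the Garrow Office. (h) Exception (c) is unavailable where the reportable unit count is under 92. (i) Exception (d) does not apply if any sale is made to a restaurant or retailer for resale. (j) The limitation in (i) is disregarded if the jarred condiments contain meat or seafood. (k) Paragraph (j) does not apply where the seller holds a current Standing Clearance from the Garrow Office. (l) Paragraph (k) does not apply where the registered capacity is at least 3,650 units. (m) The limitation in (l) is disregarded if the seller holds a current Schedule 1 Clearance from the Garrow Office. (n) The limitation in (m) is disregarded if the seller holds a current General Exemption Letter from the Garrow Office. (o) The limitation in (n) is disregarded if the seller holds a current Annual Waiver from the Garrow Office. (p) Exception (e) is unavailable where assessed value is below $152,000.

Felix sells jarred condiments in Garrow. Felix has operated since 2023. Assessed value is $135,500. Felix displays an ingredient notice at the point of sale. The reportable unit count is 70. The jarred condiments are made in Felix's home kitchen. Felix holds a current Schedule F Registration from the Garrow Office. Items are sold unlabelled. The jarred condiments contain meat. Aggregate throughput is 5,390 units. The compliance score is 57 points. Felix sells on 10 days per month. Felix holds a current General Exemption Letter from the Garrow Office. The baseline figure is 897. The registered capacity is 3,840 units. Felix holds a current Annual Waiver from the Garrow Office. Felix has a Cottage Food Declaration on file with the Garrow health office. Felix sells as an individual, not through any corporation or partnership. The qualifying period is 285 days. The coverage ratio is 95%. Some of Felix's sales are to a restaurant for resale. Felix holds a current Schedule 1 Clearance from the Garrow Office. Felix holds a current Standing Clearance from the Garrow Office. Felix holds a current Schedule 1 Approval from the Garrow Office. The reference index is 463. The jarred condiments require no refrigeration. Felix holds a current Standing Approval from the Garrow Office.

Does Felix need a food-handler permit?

Yes — Felix must hold a food-handler permit.

Exception (a) does not apply: items are sold unlabelled.
Exception (b)'s conditions are all satisfied: the jarred condiments are shelf-stable; the number of selling days per month is 10, under the 11 limit; a Cottage Food Declaration is on file. Turning to paragraph (g): (g) operates against (b): a current Schedule F Registration is held. Exception (b) does not apply.
Exception (c)'s conditions are all satisfied: aggregate throughput is 5,390 units, below the 5,660 units limit; the seller is a natural person. However, paragraph (h) must be considered: (h) operates against (c): the reportable unit count is 70, under the 92 limit. Exception (c) does not apply.
Exception (d): the baseline figure is 897, meeting the 756 threshold; an ingredient notice is displayed; the jarred condiments are home-kitchen produced — every condition holds. However, paragraphs (i)–(o) must be considered: (i) is triggered — some sales are to a restaurant for resale. (j) applies (the jarred condiments contain meat), but is displaced by (k): (k) operates against (j): a current Standing Clearance is held. (l) is engaged (the registered capacity is 3,840 units, meeting the 3,650 units threshold), but is overridden by (m): (m) operates — a current Schedule 1 Clearance is held. (n) is triggered (a current General Exemption Letter is held), but is set aside by (o): (o) operates against (n): a current Annual Waiver is held. So (d) is unavailable.
Exception (e): a current Standing Approval is held; the reference index is 463, under the 476 limit; the compliance score is 57 points, under the 62 points limit — every condition holds. But applying paragraph (p): (p) operates — assessed value is $135,500, below the $152,000 limit. (e) is therefore removed.
No exception is made out. Felix falls within the general rule.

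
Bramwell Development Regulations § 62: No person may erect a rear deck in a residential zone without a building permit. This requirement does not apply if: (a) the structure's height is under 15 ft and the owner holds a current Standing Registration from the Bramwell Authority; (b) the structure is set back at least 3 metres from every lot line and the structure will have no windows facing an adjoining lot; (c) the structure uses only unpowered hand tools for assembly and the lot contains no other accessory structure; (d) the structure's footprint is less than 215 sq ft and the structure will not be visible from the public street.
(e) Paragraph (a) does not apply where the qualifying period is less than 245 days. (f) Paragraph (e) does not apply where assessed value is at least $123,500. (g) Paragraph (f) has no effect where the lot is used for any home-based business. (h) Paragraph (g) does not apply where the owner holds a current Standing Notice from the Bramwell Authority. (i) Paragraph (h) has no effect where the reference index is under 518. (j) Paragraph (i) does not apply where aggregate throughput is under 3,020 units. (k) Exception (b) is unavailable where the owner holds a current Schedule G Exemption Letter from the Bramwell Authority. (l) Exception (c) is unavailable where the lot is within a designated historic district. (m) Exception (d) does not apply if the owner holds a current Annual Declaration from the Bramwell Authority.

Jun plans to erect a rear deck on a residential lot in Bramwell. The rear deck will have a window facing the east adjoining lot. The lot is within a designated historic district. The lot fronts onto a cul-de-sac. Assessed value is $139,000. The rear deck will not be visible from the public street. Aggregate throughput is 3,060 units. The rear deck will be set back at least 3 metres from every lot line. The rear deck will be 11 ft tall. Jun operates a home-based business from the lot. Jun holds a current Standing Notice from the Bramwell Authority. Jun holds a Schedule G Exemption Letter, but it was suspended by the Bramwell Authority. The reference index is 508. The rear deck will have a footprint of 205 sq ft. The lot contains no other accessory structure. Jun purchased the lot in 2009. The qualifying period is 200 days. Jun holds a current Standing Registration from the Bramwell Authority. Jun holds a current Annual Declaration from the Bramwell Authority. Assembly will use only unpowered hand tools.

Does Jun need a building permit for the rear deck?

Exception (a) is satisfied on its face — the structure's height is 11 ft, under the 15 ft limit; a current Standing Registration is held. However, paragraphs (e)–(j) must be considered: (e) is triggered — the qualifying period is 200 days, less than the 245 days limit. (f) is triggered (assessed value is $139,000, meeting the $123,500 threshold), but is itself disapplied by (g): (g) is triggered — a home-based business operates on the lot. (h) applies (a current Standing Notice is held), but is displaced by (i): (i) is engaged — the reference index is 508, under the 518 limit. (j), which would lift (i), does not operate here — aggregate throughput is 3,060 units, not under 3,020 units. (a) is therefore removed.
Exception (b) fails — a window faces an adjoining lot.
Exception (c) is satisfied on its face — assembly uses only hand tools; the lot has no other accessory structure. But: (l) is triggered — the lot is in a historic district. Exception (c) does not apply.
All of (d)'s requirements are met (the structure's footprint is 205 sq ft, less than the 215 sq ft limit; the structure will not be visible from the street). But: (m) is engaged — a current Annual Declaration is held. Exception (d) does not apply.
No exception displaces § 62.

Yes — Jun must obtain a building permit.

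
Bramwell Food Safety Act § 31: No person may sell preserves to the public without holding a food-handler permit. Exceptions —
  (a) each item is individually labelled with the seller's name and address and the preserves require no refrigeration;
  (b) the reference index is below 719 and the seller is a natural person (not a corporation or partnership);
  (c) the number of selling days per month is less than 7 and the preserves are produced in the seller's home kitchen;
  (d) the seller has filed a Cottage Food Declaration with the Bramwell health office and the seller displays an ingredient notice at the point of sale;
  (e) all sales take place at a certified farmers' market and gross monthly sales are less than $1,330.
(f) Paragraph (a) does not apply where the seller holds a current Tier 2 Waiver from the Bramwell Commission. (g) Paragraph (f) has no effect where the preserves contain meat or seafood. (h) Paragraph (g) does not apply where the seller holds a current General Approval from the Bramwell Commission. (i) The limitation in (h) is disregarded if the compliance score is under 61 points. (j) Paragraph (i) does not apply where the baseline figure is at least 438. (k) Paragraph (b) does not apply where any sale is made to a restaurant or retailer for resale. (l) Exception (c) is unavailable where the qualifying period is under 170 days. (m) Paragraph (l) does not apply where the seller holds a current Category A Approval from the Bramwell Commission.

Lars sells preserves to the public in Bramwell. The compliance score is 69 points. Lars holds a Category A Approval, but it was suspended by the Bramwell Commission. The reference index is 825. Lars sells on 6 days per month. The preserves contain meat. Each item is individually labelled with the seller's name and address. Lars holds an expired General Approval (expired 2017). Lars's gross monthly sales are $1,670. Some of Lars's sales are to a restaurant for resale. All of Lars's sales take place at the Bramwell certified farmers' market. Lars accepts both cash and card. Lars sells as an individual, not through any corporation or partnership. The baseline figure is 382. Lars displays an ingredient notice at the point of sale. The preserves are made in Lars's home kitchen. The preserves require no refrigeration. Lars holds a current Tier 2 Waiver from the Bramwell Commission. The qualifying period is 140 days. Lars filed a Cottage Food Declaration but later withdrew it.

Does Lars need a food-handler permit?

Exception (a): items are individually labelled; the preserves are shelf-stable — every condition holds. As to paragraphs (f)–(j): (f) would limit (a) — a current Tier 2 Waiver is held — but (g) sets (f) aside: (g) is engaged — the preserves contain meat. (h) is inapplicable (there is no General Approval in force), so (g) stands. Exception (a) stands.
Exception (b) fails — the reference index is 825, not below 719.
All of (c)'s requirements are met (the number of selling days per month is 6, less than the 7 limit; the preserves are home-kitchen produced). Turning to paragraphs (l)–(m): (l) is triggered — the qualifying period is 140 days, under the 170 days limit. (m), which would lift (l), is inapplicable — no current Category A Approval is held. (c) is therefore removed.
Exception (d) requires that the seller has filed a Cottage Food Declaration with the Bramwell health office; but the Cottage Food Declaration was withdrawn, so (d) is unavailable.
Exception (e) fails — gross monthly sales are $1,670, not less than $1,330.

No — exception (a) applies; Lars is not required to hold a food-handler permit.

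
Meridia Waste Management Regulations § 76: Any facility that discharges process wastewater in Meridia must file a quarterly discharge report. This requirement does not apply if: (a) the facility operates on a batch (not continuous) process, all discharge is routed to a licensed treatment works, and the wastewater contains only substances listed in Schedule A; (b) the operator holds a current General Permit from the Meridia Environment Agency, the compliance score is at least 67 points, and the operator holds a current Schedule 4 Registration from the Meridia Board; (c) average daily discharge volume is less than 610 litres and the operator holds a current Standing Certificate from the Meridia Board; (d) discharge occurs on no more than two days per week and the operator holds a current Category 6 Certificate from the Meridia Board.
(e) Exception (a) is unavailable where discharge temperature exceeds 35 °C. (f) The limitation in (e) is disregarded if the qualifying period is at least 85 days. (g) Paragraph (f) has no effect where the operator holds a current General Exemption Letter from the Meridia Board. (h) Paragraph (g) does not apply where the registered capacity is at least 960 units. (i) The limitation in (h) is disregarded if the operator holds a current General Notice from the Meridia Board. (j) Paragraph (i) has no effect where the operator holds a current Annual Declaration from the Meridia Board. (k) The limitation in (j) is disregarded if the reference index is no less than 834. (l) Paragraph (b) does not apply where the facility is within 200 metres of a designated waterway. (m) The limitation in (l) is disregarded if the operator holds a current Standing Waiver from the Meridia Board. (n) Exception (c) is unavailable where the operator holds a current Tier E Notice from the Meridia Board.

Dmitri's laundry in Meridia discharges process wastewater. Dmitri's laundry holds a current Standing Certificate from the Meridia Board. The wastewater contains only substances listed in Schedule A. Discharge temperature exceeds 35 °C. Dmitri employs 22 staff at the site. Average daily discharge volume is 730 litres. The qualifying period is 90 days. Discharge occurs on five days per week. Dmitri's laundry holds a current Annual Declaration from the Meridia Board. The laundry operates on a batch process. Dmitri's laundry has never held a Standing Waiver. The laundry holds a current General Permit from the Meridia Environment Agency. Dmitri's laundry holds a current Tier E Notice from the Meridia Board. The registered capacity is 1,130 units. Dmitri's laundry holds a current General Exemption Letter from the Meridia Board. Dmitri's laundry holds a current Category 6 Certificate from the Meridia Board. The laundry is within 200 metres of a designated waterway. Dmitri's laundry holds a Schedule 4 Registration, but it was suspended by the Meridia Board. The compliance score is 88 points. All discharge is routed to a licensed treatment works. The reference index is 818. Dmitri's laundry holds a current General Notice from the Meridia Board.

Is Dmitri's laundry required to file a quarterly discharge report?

No — exception (a) applies; Dmitri's laundry is not required to file a quarterly discharge report.

All of (a)'s requirements are met (the facility operates on a batch process; discharge is routed to a licensed treatment works; the wastewater is Schedule-A-only). Applying paragraphs (e)–(k): (e) would limit (a) — discharge temperature exceeds 35 °C — but (f) sets (e) aside: (f) operates — the qualifying period is 90 days, meeting the 85 days threshold. (g) applies (a current General Exemption Letter is held), but yields to (h): (h) operates — the registered capacity is 1,130 units, meeting the 960 units threshold. (i) is triggered (a current General Notice is held), but is set aside by (j): (j) operates against (i): a current Annual Declaration is held. (k) does not operate here (the reference index is 818, short of 834), so (j) stands. So (a) applies.
Exception (b) does not apply: no current Schedule 4 Registration is held.
Exception (c) fails — average daily discharge volume is 730 litres, not less than 610 litres.
Exception (d) does not apply: discharge occurs on five days per week.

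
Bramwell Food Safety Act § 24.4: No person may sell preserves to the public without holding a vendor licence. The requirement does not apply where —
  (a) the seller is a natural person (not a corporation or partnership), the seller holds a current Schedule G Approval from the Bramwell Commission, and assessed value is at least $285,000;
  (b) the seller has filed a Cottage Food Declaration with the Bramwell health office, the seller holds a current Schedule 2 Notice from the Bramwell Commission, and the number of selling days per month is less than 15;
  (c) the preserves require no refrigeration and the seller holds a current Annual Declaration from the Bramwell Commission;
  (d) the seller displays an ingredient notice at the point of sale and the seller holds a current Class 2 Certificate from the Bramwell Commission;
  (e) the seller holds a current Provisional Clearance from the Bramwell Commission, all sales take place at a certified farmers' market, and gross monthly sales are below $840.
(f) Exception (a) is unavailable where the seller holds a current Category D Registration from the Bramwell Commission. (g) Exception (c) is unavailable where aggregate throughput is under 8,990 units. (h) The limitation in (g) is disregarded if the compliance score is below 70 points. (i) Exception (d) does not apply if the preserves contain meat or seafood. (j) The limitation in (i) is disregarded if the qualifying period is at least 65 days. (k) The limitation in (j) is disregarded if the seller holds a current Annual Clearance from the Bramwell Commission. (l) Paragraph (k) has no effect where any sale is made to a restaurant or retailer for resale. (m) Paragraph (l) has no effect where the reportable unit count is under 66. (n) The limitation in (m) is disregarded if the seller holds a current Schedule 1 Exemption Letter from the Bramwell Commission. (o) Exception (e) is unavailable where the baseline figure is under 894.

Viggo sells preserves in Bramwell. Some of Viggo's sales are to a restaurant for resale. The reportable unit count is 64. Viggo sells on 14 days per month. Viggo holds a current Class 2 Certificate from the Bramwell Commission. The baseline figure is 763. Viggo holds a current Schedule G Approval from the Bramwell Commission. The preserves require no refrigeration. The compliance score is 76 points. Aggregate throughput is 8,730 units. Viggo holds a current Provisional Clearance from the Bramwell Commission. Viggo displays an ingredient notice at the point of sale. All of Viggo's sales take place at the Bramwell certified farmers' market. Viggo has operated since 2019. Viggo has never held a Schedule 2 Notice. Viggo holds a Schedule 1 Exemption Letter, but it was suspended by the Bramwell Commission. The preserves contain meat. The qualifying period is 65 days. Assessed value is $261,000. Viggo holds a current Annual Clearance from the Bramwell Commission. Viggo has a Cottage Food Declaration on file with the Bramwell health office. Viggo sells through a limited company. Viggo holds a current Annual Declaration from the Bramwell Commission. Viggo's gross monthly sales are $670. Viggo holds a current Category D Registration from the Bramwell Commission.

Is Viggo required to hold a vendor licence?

Exception (a) does not apply: the seller operates through a limited company.
Exception (b) does not apply: there is no Schedule 2 Notice in force.
Exception (c): the preserves are shelf-stable; a current Annual Declaration is held — every condition holds. But: (g) is engaged — aggregate throughput is 8,730 units, under the 8,990 units limit. (h) is not triggered (the compliance score is 76 points, not below 70 points), so (g) stands. (c) is therefore removed.
Exception (d) is satisfied on its face — an ingredient notice is displayed; a current Class 2 Certificate is held. But applying paragraphs (i)–(n): (i) is engaged — the preserves contain meat. (j) would limit (i) — the qualifying period is 65 days, meeting the 65 days threshold — but (k) sets (j) aside: (k) operates against (j): a current Annual Clearance is held. (l) operates (some sales are to a restaurant for resale), but yields to (m): (m) is triggered — the reportable unit count is 64, under the 66 limit. (n), which would lift (m), is inapplicable — there is no Schedule 1 Exemption Letter in force. Exception (d) does not apply.
Exception (e): a current Provisional Clearance is held; all sales are at a certified farmers' market; gross monthly sales are $670, below the $840 limit — every condition holds. But: (o) operates against (e): the baseline figure is 763, under the 894 limit. (e) is therefore removed.
None of the exceptions is available; § 24.4 applies in full.

Yes — Viggo must hold a vendor licence.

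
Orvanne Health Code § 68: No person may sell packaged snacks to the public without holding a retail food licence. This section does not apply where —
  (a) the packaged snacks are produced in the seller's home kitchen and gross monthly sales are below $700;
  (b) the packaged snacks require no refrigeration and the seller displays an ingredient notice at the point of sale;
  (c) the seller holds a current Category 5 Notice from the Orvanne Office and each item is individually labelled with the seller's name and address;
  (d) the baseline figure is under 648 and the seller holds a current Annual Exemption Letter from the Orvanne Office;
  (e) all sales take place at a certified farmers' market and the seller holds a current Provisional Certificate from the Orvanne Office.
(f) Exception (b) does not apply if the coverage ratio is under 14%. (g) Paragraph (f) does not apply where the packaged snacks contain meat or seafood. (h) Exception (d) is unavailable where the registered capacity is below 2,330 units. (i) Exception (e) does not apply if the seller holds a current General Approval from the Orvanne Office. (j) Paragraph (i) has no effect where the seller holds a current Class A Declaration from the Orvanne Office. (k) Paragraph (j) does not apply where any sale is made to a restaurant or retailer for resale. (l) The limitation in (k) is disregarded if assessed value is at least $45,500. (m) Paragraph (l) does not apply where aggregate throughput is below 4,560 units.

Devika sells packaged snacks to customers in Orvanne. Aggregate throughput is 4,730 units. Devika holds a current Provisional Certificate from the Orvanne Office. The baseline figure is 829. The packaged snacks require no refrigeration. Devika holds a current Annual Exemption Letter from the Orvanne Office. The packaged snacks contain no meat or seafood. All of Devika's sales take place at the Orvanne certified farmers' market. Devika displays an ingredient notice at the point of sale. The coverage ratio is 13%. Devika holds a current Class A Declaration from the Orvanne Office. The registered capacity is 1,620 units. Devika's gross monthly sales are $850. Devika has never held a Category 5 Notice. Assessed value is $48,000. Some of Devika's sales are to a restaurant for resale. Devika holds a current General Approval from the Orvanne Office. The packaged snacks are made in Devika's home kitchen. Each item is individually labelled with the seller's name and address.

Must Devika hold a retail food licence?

Exception (a) requires that gross monthly sales are below $700; but gross monthly sales are $850, not below $700, so (a) is unavailable.
Exception (b) is satisfied on its face — the packaged snacks are shelf-stable; an ingredient notice is displayed. But applying paragraphs (f)–(g): (f) applies — the coverage ratio is 13%, under the 14% limit. (g), which would lift (f), is inapplicable — the packaged snacks contain no meat or seafood. Exception (b) does not apply.
Exception (c) requires that the seller holds a current Category 5 Notice from the Orvanne Office; but no current Category 5 Notice is held, so (c) is unavailable.
Exception (d) does not apply: the baseline figure is 829, not under 648.
All of (e)'s requirements are met (all sales are at a certified farmers' market; a current Provisional Certificate is held). Considering the limiting provisions: (i) is engaged (a current General Approval is held), but is set aside by (j): (j) operates against (i): a current Class A Declaration is held. (k) would limit (j) — some sales are to a restaurant for resale — but (l) sets (k) aside: (l) is engaged — assessed value is $48,000, meeting the $45,500 threshold. (m), which would lift (l), does not operate here — aggregate throughput is 4,730 units, not below 4,560 units. Exception (e) stands.

No — exception (e) applies; Devika is not required to hold a retail food licence.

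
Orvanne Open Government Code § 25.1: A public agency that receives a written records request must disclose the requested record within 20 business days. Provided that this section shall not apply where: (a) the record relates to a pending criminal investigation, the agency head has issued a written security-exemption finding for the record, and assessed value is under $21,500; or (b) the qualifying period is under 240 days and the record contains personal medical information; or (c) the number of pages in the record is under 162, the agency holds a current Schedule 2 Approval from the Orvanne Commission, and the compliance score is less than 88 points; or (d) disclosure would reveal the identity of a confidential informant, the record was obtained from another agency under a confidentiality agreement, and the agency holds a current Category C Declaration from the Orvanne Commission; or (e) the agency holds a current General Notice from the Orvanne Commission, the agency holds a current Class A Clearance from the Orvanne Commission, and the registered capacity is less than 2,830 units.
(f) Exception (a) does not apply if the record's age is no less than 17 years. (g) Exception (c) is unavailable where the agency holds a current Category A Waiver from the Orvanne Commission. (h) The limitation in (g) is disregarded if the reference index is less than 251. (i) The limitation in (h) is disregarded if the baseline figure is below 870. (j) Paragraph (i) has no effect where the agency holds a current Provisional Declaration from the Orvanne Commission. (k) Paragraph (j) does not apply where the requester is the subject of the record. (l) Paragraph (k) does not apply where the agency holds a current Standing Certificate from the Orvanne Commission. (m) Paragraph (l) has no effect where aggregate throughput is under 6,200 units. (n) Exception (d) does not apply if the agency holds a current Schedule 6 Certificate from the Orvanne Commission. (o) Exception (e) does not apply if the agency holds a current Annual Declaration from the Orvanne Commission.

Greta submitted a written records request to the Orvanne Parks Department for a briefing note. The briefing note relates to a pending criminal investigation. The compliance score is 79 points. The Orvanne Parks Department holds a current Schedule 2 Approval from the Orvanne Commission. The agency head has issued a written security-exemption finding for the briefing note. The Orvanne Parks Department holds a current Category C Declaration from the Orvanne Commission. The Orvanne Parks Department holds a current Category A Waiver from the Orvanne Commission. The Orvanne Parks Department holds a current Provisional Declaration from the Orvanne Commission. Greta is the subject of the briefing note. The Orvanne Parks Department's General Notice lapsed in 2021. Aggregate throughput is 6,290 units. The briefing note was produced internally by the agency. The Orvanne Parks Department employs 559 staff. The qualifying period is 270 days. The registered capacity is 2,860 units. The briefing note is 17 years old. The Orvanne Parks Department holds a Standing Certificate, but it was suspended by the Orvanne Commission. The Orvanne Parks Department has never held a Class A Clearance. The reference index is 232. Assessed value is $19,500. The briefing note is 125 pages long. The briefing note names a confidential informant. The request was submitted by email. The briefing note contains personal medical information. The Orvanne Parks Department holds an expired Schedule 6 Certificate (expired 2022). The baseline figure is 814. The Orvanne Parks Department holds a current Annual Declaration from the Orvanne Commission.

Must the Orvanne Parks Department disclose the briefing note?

Yes — the Orvanne Parks Department must disclose the briefing note.

Exception (a): the briefing note relates to a pending investigation; a written security-exemption finding has been issued; assessed value is $19,500, under the $21,500 limit — every condition holds. But: (f) operates against (a): the record's age is 17 years, meeting the 17 years threshold. So (a) is unavailable.
Exception (b) fails — the qualifying period is 270 days, not under 240 days.
Exception (c) is satisfied on its face — the number of pages in the record is 125, under the 162 limit; a current Schedule 2 Approval is held; the compliance score is 79 points, less than the 88 points limit. Turning to paragraphs (g)–(m): (g) operates against (c): a current Category A Waiver is held. (h) would limit (g) — the reference index is 232, less than the 251 limit — but (i) sets (h) aside: (i) operates against (h): the baseline figure is 814, below the 870 limit. (j) would limit (i) — a current Provisional Declaration is held — but (k) sets (j) aside: (k) operates — Greta is the subject of the briefing note. (l) is inapplicable (the Standing Certificate is not current), so (k) stands. (c) is therefore removed.
Exception (d) does not apply: the briefing note was produced internally.
Exception (e) requires that the agency holds a current General Notice from the Orvanne Commission; but no current General Notice is held, so (e) is unavailable.
None of the exceptions is available; § 25.1 applies in full.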